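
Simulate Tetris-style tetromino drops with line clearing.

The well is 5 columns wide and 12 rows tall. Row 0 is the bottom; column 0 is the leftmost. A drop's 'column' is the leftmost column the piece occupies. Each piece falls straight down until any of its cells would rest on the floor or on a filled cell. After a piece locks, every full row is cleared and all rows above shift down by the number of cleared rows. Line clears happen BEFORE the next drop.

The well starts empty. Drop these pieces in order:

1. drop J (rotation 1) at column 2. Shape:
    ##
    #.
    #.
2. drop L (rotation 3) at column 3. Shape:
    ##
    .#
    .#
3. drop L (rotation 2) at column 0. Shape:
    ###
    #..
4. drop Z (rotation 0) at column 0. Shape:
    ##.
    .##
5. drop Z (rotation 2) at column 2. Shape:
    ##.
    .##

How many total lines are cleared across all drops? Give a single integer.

Answer: 1

Derivation:
Drop 1: J rot1 at col 2 lands with bottom-row=0; cleared 0 line(s) (total 0); column heights now [0 0 3 3 0], max=3
Drop 2: L rot3 at col 3 lands with bottom-row=1; cleared 0 line(s) (total 0); column heights now [0 0 3 4 4], max=4
Drop 3: L rot2 at col 0 lands with bottom-row=2; cleared 1 line(s) (total 1); column heights now [3 0 3 3 3], max=3
Drop 4: Z rot0 at col 0 lands with bottom-row=3; cleared 0 line(s) (total 1); column heights now [5 5 4 3 3], max=5
Drop 5: Z rot2 at col 2 lands with bottom-row=3; cleared 0 line(s) (total 1); column heights now [5 5 5 5 4], max=5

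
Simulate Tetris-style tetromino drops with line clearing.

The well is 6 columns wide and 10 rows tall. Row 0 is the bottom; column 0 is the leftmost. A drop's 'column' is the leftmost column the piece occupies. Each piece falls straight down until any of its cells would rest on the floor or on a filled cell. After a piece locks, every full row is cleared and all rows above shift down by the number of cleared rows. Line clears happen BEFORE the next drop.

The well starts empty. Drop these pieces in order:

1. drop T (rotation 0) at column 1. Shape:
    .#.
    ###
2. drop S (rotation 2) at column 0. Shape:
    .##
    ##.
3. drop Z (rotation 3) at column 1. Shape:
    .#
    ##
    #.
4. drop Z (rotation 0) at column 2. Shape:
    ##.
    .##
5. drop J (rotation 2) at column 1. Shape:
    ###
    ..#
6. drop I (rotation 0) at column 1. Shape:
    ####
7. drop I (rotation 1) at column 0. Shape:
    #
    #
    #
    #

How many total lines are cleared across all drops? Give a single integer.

Answer: 0

Derivation:
Drop 1: T rot0 at col 1 lands with bottom-row=0; cleared 0 line(s) (total 0); column heights now [0 1 2 1 0 0], max=2
Drop 2: S rot2 at col 0 lands with bottom-row=1; cleared 0 line(s) (total 0); column heights now [2 3 3 1 0 0], max=3
Drop 3: Z rot3 at col 1 lands with bottom-row=3; cleared 0 line(s) (total 0); column heights now [2 5 6 1 0 0], max=6
Drop 4: Z rot0 at col 2 lands with bottom-row=5; cleared 0 line(s) (total 0); column heights now [2 5 7 7 6 0], max=7
Drop 5: J rot2 at col 1 lands with bottom-row=7; cleared 0 line(s) (total 0); column heights now [2 9 9 9 6 0], max=9
Drop 6: I rot0 at col 1 lands with bottom-row=9; cleared 0 line(s) (total 0); column heights now [2 10 10 10 10 0], max=10
Drop 7: I rot1 at col 0 lands with bottom-row=2; cleared 0 line(s) (total 0); column heights now [6 10 10 10 10 0], max=10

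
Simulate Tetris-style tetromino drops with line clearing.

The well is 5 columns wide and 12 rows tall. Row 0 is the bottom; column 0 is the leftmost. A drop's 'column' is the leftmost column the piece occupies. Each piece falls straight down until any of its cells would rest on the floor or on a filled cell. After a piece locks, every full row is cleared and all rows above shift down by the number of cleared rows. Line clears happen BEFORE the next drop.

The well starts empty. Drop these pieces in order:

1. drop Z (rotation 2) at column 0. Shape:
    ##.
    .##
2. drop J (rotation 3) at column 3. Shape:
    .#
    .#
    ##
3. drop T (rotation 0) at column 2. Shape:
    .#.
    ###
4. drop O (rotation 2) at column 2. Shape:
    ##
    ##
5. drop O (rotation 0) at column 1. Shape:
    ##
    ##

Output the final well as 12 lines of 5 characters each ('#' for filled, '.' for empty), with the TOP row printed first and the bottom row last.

Answer: .....
.....
.....
.##..
.##..
..##.
..##.
...#.
..###
....#
##..#
.####

Derivation:
Drop 1: Z rot2 at col 0 lands with bottom-row=0; cleared 0 line(s) (total 0); column heights now [2 2 1 0 0], max=2
Drop 2: J rot3 at col 3 lands with bottom-row=0; cleared 0 line(s) (total 0); column heights now [2 2 1 1 3], max=3
Drop 3: T rot0 at col 2 lands with bottom-row=3; cleared 0 line(s) (total 0); column heights now [2 2 4 5 4], max=5
Drop 4: O rot2 at col 2 lands with bottom-row=5; cleared 0 line(s) (total 0); column heights now [2 2 7 7 4], max=7
Drop 5: O rot0 at col 1 lands with bottom-row=7; cleared 0 line(s) (total 0); column heights now [2 9 9 7 4], max=9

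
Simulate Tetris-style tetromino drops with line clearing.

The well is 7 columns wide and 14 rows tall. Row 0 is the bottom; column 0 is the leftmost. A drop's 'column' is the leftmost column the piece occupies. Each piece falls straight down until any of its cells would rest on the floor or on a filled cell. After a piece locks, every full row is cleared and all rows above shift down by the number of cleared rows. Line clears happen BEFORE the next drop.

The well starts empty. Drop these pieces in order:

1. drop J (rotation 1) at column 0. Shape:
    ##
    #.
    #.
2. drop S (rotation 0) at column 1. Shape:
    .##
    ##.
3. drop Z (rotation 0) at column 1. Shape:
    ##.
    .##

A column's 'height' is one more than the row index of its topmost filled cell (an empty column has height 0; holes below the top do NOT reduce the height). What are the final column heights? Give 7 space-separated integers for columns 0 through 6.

Answer: 3 7 7 6 0 0 0

Derivation:
Drop 1: J rot1 at col 0 lands with bottom-row=0; cleared 0 line(s) (total 0); column heights now [3 3 0 0 0 0 0], max=3
Drop 2: S rot0 at col 1 lands with bottom-row=3; cleared 0 line(s) (total 0); column heights now [3 4 5 5 0 0 0], max=5
Drop 3: Z rot0 at col 1 lands with bottom-row=5; cleared 0 line(s) (total 0); column heights now [3 7 7 6 0 0 0], max=7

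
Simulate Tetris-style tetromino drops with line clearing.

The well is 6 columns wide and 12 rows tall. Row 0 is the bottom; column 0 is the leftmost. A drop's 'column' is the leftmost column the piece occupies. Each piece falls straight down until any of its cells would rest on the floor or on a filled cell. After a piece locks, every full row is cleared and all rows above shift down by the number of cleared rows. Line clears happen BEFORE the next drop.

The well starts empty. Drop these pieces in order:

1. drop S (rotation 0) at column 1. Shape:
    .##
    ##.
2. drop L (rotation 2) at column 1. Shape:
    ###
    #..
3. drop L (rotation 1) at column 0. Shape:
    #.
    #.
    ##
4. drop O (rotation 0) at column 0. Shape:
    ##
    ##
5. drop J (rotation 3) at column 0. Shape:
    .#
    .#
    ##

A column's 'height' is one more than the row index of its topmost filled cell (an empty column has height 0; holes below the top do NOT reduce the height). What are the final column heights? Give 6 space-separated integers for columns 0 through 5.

Drop 1: S rot0 at col 1 lands with bottom-row=0; cleared 0 line(s) (total 0); column heights now [0 1 2 2 0 0], max=2
Drop 2: L rot2 at col 1 lands with bottom-row=1; cleared 0 line(s) (total 0); column heights now [0 3 3 3 0 0], max=3
Drop 3: L rot1 at col 0 lands with bottom-row=3; cleared 0 line(s) (total 0); column heights now [6 4 3 3 0 0], max=6
Drop 4: O rot0 at col 0 lands with bottom-row=6; cleared 0 line(s) (total 0); column heights now [8 8 3 3 0 0], max=8
Drop 5: J rot3 at col 0 lands with bottom-row=8; cleared 0 line(s) (total 0); column heights now [9 11 3 3 0 0], max=11

Answer: 9 11 3 3 0 0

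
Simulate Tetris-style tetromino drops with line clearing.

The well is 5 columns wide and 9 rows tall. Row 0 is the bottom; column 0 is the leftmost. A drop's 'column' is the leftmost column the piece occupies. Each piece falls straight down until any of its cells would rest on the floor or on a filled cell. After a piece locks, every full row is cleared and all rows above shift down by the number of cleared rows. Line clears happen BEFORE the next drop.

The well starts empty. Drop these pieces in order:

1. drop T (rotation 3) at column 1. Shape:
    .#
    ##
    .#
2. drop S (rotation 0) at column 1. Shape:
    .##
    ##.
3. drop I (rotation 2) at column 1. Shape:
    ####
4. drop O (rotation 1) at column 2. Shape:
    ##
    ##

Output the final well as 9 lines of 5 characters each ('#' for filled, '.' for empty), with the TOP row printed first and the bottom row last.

Answer: .....
..##.
..##.
.####
..##.
.##..
..#..
.##..
..#..

Derivation:
Drop 1: T rot3 at col 1 lands with bottom-row=0; cleared 0 line(s) (total 0); column heights now [0 2 3 0 0], max=3
Drop 2: S rot0 at col 1 lands with bottom-row=3; cleared 0 line(s) (total 0); column heights now [0 4 5 5 0], max=5
Drop 3: I rot2 at col 1 lands with bottom-row=5; cleared 0 line(s) (total 0); column heights now [0 6 6 6 6], max=6
Drop 4: O rot1 at col 2 lands with bottom-row=6; cleared 0 line(s) (total 0); column heights now [0 6 8 8 6], max=8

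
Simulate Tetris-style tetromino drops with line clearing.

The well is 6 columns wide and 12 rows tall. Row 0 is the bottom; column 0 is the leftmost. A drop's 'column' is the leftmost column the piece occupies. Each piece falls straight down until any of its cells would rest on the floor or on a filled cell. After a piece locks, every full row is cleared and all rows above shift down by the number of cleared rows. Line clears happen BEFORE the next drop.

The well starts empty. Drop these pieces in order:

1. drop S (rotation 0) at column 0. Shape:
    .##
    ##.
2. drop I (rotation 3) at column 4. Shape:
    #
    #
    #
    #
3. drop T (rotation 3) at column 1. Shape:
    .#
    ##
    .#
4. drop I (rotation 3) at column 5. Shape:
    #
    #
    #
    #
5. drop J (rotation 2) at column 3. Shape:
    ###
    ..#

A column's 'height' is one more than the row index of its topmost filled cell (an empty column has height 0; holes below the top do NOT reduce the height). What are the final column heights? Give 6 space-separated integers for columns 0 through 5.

Answer: 1 4 5 6 6 6

Derivation:
Drop 1: S rot0 at col 0 lands with bottom-row=0; cleared 0 line(s) (total 0); column heights now [1 2 2 0 0 0], max=2
Drop 2: I rot3 at col 4 lands with bottom-row=0; cleared 0 line(s) (total 0); column heights now [1 2 2 0 4 0], max=4
Drop 3: T rot3 at col 1 lands with bottom-row=2; cleared 0 line(s) (total 0); column heights now [1 4 5 0 4 0], max=5
Drop 4: I rot3 at col 5 lands with bottom-row=0; cleared 0 line(s) (total 0); column heights now [1 4 5 0 4 4], max=5
Drop 5: J rot2 at col 3 lands with bottom-row=4; cleared 0 line(s) (total 0); column heights now [1 4 5 6 6 6], max=6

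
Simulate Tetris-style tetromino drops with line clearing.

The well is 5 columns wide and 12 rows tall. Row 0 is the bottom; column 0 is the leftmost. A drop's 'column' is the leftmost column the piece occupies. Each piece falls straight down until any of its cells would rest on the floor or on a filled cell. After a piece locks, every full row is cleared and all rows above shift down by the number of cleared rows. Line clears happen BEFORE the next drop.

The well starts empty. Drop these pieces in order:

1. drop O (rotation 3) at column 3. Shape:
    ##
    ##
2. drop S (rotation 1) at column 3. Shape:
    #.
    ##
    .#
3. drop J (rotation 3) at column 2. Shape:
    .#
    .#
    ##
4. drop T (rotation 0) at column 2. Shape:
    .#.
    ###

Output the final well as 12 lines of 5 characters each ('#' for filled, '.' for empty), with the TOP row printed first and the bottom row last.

Answer: .....
.....
...#.
..###
...#.
...#.
..##.
...#.
...##
....#
...##
...##

Derivation:
Drop 1: O rot3 at col 3 lands with bottom-row=0; cleared 0 line(s) (total 0); column heights now [0 0 0 2 2], max=2
Drop 2: S rot1 at col 3 lands with bottom-row=2; cleared 0 line(s) (total 0); column heights now [0 0 0 5 4], max=5
Drop 3: J rot3 at col 2 lands with bottom-row=5; cleared 0 line(s) (total 0); column heights now [0 0 6 8 4], max=8
Drop 4: T rot0 at col 2 lands with bottom-row=8; cleared 0 line(s) (total 0); column heights now [0 0 9 10 9], max=10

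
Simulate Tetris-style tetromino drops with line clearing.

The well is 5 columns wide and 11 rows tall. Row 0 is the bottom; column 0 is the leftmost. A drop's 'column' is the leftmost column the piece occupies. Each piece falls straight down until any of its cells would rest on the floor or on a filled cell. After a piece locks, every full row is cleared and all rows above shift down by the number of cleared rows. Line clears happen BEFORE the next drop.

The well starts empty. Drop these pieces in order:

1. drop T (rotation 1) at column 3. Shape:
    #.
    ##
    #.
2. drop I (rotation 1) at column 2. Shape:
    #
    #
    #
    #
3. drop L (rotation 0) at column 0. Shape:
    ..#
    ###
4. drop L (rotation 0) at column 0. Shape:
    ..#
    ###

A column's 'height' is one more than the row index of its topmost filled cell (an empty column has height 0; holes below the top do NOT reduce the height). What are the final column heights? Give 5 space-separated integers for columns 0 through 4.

Answer: 7 7 8 3 2

Derivation:
Drop 1: T rot1 at col 3 lands with bottom-row=0; cleared 0 line(s) (total 0); column heights now [0 0 0 3 2], max=3
Drop 2: I rot1 at col 2 lands with bottom-row=0; cleared 0 line(s) (total 0); column heights now [0 0 4 3 2], max=4
Drop 3: L rot0 at col 0 lands with bottom-row=4; cleared 0 line(s) (total 0); column heights now [5 5 6 3 2], max=6
Drop 4: L rot0 at col 0 lands with bottom-row=6; cleared 0 line(s) (total 0); column heights now [7 7 8 3 2], max=8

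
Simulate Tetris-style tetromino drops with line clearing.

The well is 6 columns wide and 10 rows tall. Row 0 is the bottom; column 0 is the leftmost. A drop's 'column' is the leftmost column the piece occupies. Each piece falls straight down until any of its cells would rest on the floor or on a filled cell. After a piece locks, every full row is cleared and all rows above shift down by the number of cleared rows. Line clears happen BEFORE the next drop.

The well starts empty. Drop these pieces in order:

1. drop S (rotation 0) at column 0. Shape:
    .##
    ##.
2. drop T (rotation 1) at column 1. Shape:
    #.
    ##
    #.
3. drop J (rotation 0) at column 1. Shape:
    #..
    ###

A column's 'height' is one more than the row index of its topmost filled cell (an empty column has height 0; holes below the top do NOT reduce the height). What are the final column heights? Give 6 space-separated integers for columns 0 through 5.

Drop 1: S rot0 at col 0 lands with bottom-row=0; cleared 0 line(s) (total 0); column heights now [1 2 2 0 0 0], max=2
Drop 2: T rot1 at col 1 lands with bottom-row=2; cleared 0 line(s) (total 0); column heights now [1 5 4 0 0 0], max=5
Drop 3: J rot0 at col 1 lands with bottom-row=5; cleared 0 line(s) (total 0); column heights now [1 7 6 6 0 0], max=7

Answer: 1 7 6 6 0 0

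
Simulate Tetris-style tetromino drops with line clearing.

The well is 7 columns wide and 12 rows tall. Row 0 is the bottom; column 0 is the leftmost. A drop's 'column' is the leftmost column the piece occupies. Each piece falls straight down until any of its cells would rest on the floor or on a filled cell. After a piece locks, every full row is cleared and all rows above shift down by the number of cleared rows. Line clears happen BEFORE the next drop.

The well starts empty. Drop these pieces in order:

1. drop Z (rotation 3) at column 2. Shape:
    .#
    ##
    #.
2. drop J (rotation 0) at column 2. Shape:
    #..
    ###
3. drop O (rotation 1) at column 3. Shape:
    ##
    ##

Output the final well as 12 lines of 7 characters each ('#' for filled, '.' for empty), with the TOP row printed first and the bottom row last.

Answer: .......
.......
.......
.......
.......
.......
...##..
..###..
..###..
...#...
..##...
..#....

Derivation:
Drop 1: Z rot3 at col 2 lands with bottom-row=0; cleared 0 line(s) (total 0); column heights now [0 0 2 3 0 0 0], max=3
Drop 2: J rot0 at col 2 lands with bottom-row=3; cleared 0 line(s) (total 0); column heights now [0 0 5 4 4 0 0], max=5
Drop 3: O rot1 at col 3 lands with bottom-row=4; cleared 0 line(s) (total 0); column heights now [0 0 5 6 6 0 0], max=6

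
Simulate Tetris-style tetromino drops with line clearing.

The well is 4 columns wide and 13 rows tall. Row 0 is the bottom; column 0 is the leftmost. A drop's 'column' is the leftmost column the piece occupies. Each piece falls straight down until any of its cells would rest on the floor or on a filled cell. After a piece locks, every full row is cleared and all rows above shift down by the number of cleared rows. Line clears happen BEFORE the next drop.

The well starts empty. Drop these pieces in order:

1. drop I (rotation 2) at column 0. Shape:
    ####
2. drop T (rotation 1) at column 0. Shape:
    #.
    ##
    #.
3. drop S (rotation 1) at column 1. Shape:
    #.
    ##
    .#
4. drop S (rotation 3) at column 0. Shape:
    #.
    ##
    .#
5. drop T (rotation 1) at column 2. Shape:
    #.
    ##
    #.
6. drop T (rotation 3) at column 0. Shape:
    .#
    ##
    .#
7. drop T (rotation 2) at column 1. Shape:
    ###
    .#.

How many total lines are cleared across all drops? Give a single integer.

Answer: 1

Derivation:
Drop 1: I rot2 at col 0 lands with bottom-row=0; cleared 1 line(s) (total 1); column heights now [0 0 0 0], max=0
Drop 2: T rot1 at col 0 lands with bottom-row=0; cleared 0 line(s) (total 1); column heights now [3 2 0 0], max=3
Drop 3: S rot1 at col 1 lands with bottom-row=1; cleared 0 line(s) (total 1); column heights now [3 4 3 0], max=4
Drop 4: S rot3 at col 0 lands with bottom-row=4; cleared 0 line(s) (total 1); column heights now [7 6 3 0], max=7
Drop 5: T rot1 at col 2 lands with bottom-row=3; cleared 0 line(s) (total 1); column heights now [7 6 6 5], max=7
Drop 6: T rot3 at col 0 lands with bottom-row=6; cleared 0 line(s) (total 1); column heights now [8 9 6 5], max=9
Drop 7: T rot2 at col 1 lands with bottom-row=8; cleared 0 line(s) (total 1); column heights now [8 10 10 10], max=10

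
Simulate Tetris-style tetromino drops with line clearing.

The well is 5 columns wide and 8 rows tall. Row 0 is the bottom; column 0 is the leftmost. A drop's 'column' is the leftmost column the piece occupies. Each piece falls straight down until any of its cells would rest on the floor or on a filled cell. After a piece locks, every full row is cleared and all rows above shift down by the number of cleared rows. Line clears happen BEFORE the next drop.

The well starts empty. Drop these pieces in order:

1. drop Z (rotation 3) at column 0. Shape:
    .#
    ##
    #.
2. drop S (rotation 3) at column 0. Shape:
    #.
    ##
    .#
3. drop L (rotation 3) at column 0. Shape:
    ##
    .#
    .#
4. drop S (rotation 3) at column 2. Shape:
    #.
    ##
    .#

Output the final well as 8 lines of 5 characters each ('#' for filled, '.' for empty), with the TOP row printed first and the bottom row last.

Answer: ##...
.#...
##...
##...
.#...
.##..
####.
#..#.

Derivation:
Drop 1: Z rot3 at col 0 lands with bottom-row=0; cleared 0 line(s) (total 0); column heights now [2 3 0 0 0], max=3
Drop 2: S rot3 at col 0 lands with bottom-row=3; cleared 0 line(s) (total 0); column heights now [6 5 0 0 0], max=6
Drop 3: L rot3 at col 0 lands with bottom-row=5; cleared 0 line(s) (total 0); column heights now [8 8 0 0 0], max=8
Drop 4: S rot3 at col 2 lands with bottom-row=0; cleared 0 line(s) (total 0); column heights now [8 8 3 2 0], max=8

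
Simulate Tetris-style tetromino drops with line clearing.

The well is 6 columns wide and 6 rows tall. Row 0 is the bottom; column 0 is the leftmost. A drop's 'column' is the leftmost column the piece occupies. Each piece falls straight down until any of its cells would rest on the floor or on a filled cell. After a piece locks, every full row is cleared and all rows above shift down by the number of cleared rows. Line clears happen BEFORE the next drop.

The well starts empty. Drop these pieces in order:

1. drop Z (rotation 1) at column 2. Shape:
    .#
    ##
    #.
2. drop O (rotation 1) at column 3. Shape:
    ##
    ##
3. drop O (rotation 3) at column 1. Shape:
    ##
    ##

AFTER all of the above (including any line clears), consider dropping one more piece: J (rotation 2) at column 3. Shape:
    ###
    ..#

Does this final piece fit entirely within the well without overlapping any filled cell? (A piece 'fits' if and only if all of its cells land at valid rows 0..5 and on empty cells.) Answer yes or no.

Answer: yes

Derivation:
Drop 1: Z rot1 at col 2 lands with bottom-row=0; cleared 0 line(s) (total 0); column heights now [0 0 2 3 0 0], max=3
Drop 2: O rot1 at col 3 lands with bottom-row=3; cleared 0 line(s) (total 0); column heights now [0 0 2 5 5 0], max=5
Drop 3: O rot3 at col 1 lands with bottom-row=2; cleared 0 line(s) (total 0); column heights now [0 4 4 5 5 0], max=5
Test piece J rot2 at col 3 (width 3): heights before test = [0 4 4 5 5 0]; fits = True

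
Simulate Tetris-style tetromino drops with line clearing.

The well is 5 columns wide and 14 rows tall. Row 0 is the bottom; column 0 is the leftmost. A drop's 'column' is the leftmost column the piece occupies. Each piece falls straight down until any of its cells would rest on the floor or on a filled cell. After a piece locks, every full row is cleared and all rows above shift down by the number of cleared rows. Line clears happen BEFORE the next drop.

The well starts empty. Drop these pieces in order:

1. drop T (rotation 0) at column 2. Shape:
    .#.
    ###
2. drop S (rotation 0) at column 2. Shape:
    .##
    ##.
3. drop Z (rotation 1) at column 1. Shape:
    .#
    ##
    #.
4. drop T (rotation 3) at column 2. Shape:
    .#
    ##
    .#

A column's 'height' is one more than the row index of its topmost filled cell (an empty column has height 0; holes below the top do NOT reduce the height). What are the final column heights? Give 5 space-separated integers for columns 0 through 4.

Drop 1: T rot0 at col 2 lands with bottom-row=0; cleared 0 line(s) (total 0); column heights now [0 0 1 2 1], max=2
Drop 2: S rot0 at col 2 lands with bottom-row=2; cleared 0 line(s) (total 0); column heights now [0 0 3 4 4], max=4
Drop 3: Z rot1 at col 1 lands with bottom-row=2; cleared 0 line(s) (total 0); column heights now [0 4 5 4 4], max=5
Drop 4: T rot3 at col 2 lands with bottom-row=4; cleared 0 line(s) (total 0); column heights now [0 4 6 7 4], max=7

Answer: 0 4 6 7 4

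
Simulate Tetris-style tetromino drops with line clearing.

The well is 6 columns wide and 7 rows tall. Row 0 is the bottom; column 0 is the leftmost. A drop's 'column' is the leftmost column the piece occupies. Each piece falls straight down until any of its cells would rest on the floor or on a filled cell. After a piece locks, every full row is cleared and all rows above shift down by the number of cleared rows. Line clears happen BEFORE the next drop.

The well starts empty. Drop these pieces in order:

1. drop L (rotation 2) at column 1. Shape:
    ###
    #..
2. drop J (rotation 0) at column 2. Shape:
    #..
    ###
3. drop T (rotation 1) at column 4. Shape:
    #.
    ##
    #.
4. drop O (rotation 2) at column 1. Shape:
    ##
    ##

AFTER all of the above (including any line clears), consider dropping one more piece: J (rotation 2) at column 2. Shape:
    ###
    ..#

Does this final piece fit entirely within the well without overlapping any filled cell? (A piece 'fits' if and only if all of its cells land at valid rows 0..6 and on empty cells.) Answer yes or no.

Drop 1: L rot2 at col 1 lands with bottom-row=0; cleared 0 line(s) (total 0); column heights now [0 2 2 2 0 0], max=2
Drop 2: J rot0 at col 2 lands with bottom-row=2; cleared 0 line(s) (total 0); column heights now [0 2 4 3 3 0], max=4
Drop 3: T rot1 at col 4 lands with bottom-row=3; cleared 0 line(s) (total 0); column heights now [0 2 4 3 6 5], max=6
Drop 4: O rot2 at col 1 lands with bottom-row=4; cleared 0 line(s) (total 0); column heights now [0 6 6 3 6 5], max=6
Test piece J rot2 at col 2 (width 3): heights before test = [0 6 6 3 6 5]; fits = False

Answer: no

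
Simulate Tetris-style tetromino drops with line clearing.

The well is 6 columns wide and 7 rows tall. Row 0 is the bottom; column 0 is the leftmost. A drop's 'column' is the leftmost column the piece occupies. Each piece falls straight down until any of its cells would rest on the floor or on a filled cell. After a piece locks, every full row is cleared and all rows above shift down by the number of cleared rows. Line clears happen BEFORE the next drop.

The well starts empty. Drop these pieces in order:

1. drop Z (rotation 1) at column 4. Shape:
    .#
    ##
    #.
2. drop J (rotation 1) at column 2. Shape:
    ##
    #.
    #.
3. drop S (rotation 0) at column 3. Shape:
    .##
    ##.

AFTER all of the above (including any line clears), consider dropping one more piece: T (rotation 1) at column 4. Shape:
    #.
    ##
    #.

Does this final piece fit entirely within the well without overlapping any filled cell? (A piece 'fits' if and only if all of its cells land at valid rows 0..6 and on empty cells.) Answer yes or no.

Drop 1: Z rot1 at col 4 lands with bottom-row=0; cleared 0 line(s) (total 0); column heights now [0 0 0 0 2 3], max=3
Drop 2: J rot1 at col 2 lands with bottom-row=0; cleared 0 line(s) (total 0); column heights now [0 0 3 3 2 3], max=3
Drop 3: S rot0 at col 3 lands with bottom-row=3; cleared 0 line(s) (total 0); column heights now [0 0 3 4 5 5], max=5
Test piece T rot1 at col 4 (width 2): heights before test = [0 0 3 4 5 5]; fits = False

Answer: no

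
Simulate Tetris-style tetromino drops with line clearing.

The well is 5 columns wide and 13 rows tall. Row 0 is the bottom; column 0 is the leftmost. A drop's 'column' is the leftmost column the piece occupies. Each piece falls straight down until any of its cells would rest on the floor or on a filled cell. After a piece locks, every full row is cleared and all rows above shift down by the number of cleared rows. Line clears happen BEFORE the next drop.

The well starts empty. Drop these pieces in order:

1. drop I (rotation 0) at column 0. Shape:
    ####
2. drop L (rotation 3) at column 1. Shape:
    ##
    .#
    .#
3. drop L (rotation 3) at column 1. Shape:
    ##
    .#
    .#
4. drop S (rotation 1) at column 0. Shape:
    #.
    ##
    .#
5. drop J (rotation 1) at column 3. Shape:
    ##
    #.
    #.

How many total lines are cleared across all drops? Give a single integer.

Drop 1: I rot0 at col 0 lands with bottom-row=0; cleared 0 line(s) (total 0); column heights now [1 1 1 1 0], max=1
Drop 2: L rot3 at col 1 lands with bottom-row=1; cleared 0 line(s) (total 0); column heights now [1 4 4 1 0], max=4
Drop 3: L rot3 at col 1 lands with bottom-row=4; cleared 0 line(s) (total 0); column heights now [1 7 7 1 0], max=7
Drop 4: S rot1 at col 0 lands with bottom-row=7; cleared 0 line(s) (total 0); column heights now [10 9 7 1 0], max=10
Drop 5: J rot1 at col 3 lands with bottom-row=1; cleared 0 line(s) (total 0); column heights now [10 9 7 4 4], max=10

Answer: 0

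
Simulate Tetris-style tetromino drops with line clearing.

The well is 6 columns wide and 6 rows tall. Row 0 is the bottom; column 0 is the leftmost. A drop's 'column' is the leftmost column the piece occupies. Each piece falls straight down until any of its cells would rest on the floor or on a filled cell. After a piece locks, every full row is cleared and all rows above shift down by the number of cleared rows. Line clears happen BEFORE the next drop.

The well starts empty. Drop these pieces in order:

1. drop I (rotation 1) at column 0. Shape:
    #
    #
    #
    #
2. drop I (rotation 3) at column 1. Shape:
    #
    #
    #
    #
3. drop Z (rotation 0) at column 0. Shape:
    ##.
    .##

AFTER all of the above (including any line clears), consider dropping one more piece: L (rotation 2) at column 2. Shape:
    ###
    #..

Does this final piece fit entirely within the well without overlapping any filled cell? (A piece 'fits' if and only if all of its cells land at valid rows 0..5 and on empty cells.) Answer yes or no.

Answer: no

Derivation:
Drop 1: I rot1 at col 0 lands with bottom-row=0; cleared 0 line(s) (total 0); column heights now [4 0 0 0 0 0], max=4
Drop 2: I rot3 at col 1 lands with bottom-row=0; cleared 0 line(s) (total 0); column heights now [4 4 0 0 0 0], max=4
Drop 3: Z rot0 at col 0 lands with bottom-row=4; cleared 0 line(s) (total 0); column heights now [6 6 5 0 0 0], max=6
Test piece L rot2 at col 2 (width 3): heights before test = [6 6 5 0 0 0]; fits = False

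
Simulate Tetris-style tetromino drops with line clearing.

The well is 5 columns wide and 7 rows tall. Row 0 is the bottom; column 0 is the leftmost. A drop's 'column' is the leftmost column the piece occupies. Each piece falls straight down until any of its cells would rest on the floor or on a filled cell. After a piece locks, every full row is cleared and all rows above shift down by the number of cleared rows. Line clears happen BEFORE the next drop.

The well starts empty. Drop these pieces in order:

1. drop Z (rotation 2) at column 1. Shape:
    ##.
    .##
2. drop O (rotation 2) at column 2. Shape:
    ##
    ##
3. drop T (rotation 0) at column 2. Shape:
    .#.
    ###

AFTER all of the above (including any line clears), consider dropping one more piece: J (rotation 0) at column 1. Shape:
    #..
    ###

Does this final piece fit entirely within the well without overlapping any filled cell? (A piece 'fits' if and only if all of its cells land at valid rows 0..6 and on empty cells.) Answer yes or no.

Answer: no

Derivation:
Drop 1: Z rot2 at col 1 lands with bottom-row=0; cleared 0 line(s) (total 0); column heights now [0 2 2 1 0], max=2
Drop 2: O rot2 at col 2 lands with bottom-row=2; cleared 0 line(s) (total 0); column heights now [0 2 4 4 0], max=4
Drop 3: T rot0 at col 2 lands with bottom-row=4; cleared 0 line(s) (total 0); column heights now [0 2 5 6 5], max=6
Test piece J rot0 at col 1 (width 3): heights before test = [0 2 5 6 5]; fits = False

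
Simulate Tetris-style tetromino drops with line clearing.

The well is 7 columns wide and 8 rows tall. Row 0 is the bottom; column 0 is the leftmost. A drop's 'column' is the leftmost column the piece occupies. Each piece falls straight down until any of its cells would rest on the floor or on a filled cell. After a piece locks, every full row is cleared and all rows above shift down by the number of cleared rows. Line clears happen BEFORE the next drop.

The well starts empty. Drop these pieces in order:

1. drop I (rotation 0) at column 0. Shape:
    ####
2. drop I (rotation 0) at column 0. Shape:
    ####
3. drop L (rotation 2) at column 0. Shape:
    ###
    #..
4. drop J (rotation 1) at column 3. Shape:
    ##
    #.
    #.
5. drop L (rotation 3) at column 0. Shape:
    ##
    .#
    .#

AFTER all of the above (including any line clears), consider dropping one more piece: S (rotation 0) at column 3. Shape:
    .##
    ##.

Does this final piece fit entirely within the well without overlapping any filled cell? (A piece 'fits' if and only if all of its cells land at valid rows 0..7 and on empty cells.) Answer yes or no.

Drop 1: I rot0 at col 0 lands with bottom-row=0; cleared 0 line(s) (total 0); column heights now [1 1 1 1 0 0 0], max=1
Drop 2: I rot0 at col 0 lands with bottom-row=1; cleared 0 line(s) (total 0); column heights now [2 2 2 2 0 0 0], max=2
Drop 3: L rot2 at col 0 lands with bottom-row=2; cleared 0 line(s) (total 0); column heights now [4 4 4 2 0 0 0], max=4
Drop 4: J rot1 at col 3 lands with bottom-row=2; cleared 0 line(s) (total 0); column heights now [4 4 4 5 5 0 0], max=5
Drop 5: L rot3 at col 0 lands with bottom-row=4; cleared 0 line(s) (total 0); column heights now [7 7 4 5 5 0 0], max=7
Test piece S rot0 at col 3 (width 3): heights before test = [7 7 4 5 5 0 0]; fits = True

Answer: yes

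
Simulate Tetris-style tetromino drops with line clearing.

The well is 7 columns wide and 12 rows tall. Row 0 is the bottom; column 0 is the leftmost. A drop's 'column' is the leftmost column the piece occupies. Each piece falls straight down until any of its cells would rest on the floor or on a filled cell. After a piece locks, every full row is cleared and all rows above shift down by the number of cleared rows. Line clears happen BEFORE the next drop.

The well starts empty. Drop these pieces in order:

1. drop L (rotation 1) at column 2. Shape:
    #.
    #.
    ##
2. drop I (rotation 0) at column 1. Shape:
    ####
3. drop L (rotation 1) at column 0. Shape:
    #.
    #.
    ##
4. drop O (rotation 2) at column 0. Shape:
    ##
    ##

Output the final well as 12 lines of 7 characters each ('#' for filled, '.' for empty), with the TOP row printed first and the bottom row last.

Answer: .......
.......
.......
##.....
##.....
#......
#......
##.....
.####..
..#....
..#....
..##...

Derivation:
Drop 1: L rot1 at col 2 lands with bottom-row=0; cleared 0 line(s) (total 0); column heights now [0 0 3 1 0 0 0], max=3
Drop 2: I rot0 at col 1 lands with bottom-row=3; cleared 0 line(s) (total 0); column heights now [0 4 4 4 4 0 0], max=4
Drop 3: L rot1 at col 0 lands with bottom-row=4; cleared 0 line(s) (total 0); column heights now [7 5 4 4 4 0 0], max=7
Drop 4: O rot2 at col 0 lands with bottom-row=7; cleared 0 line(s) (total 0); column heights now [9 9 4 4 4 0 0], max=9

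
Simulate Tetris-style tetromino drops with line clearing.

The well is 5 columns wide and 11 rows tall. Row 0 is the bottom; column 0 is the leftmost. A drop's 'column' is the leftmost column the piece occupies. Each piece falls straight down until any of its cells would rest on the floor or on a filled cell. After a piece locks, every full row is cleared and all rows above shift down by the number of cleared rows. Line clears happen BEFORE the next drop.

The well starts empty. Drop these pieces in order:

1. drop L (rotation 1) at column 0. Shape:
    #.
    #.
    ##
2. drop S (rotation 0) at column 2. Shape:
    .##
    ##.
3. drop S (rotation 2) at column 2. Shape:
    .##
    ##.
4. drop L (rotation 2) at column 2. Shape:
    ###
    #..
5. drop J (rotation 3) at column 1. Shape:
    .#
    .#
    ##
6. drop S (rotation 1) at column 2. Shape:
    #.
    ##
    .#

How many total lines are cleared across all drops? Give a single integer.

Answer: 0

Derivation:
Drop 1: L rot1 at col 0 lands with bottom-row=0; cleared 0 line(s) (total 0); column heights now [3 1 0 0 0], max=3
Drop 2: S rot0 at col 2 lands with bottom-row=0; cleared 0 line(s) (total 0); column heights now [3 1 1 2 2], max=3
Drop 3: S rot2 at col 2 lands with bottom-row=2; cleared 0 line(s) (total 0); column heights now [3 1 3 4 4], max=4
Drop 4: L rot2 at col 2 lands with bottom-row=3; cleared 0 line(s) (total 0); column heights now [3 1 5 5 5], max=5
Drop 5: J rot3 at col 1 lands with bottom-row=5; cleared 0 line(s) (total 0); column heights now [3 6 8 5 5], max=8
Drop 6: S rot1 at col 2 lands with bottom-row=7; cleared 0 line(s) (total 0); column heights now [3 6 10 9 5], max=10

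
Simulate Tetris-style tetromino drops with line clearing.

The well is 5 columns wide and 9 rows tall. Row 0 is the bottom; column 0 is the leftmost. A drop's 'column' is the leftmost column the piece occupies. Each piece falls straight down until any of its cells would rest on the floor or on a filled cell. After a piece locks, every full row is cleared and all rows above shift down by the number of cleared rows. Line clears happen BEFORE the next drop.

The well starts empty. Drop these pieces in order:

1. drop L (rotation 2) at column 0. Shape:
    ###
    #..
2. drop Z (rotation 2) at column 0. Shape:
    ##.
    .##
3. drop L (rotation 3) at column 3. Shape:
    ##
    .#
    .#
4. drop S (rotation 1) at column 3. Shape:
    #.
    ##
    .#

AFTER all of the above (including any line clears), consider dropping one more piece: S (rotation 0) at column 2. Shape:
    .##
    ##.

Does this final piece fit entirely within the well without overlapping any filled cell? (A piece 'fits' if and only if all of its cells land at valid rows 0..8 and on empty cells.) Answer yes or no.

Drop 1: L rot2 at col 0 lands with bottom-row=0; cleared 0 line(s) (total 0); column heights now [2 2 2 0 0], max=2
Drop 2: Z rot2 at col 0 lands with bottom-row=2; cleared 0 line(s) (total 0); column heights now [4 4 3 0 0], max=4
Drop 3: L rot3 at col 3 lands with bottom-row=0; cleared 0 line(s) (total 0); column heights now [4 4 3 3 3], max=4
Drop 4: S rot1 at col 3 lands with bottom-row=3; cleared 0 line(s) (total 0); column heights now [4 4 3 6 5], max=6
Test piece S rot0 at col 2 (width 3): heights before test = [4 4 3 6 5]; fits = True

Answer: yes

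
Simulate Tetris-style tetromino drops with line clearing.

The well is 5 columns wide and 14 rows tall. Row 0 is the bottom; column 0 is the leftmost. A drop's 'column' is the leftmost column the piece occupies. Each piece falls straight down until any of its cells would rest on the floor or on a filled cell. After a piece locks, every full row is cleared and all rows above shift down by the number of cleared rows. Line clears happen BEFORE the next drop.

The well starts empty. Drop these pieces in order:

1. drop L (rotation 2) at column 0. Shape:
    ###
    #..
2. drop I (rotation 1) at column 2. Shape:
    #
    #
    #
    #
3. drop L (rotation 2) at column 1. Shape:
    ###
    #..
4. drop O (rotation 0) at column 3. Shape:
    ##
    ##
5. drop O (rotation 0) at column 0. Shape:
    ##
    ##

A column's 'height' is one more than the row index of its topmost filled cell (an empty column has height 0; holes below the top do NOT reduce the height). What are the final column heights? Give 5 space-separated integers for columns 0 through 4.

Drop 1: L rot2 at col 0 lands with bottom-row=0; cleared 0 line(s) (total 0); column heights now [2 2 2 0 0], max=2
Drop 2: I rot1 at col 2 lands with bottom-row=2; cleared 0 line(s) (total 0); column heights now [2 2 6 0 0], max=6
Drop 3: L rot2 at col 1 lands with bottom-row=5; cleared 0 line(s) (total 0); column heights now [2 7 7 7 0], max=7
Drop 4: O rot0 at col 3 lands with bottom-row=7; cleared 0 line(s) (total 0); column heights now [2 7 7 9 9], max=9
Drop 5: O rot0 at col 0 lands with bottom-row=7; cleared 0 line(s) (total 0); column heights now [9 9 7 9 9], max=9

Answer: 9 9 7 9 9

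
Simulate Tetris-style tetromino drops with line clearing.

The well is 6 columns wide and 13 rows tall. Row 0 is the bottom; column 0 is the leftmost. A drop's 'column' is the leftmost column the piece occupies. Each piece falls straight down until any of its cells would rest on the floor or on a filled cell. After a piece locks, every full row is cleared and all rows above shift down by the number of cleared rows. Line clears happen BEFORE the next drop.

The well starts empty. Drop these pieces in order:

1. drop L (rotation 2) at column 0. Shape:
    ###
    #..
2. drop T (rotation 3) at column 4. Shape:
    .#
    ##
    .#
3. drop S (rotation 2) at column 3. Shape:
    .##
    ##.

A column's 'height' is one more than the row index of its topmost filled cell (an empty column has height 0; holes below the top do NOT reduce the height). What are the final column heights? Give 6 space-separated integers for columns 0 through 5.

Drop 1: L rot2 at col 0 lands with bottom-row=0; cleared 0 line(s) (total 0); column heights now [2 2 2 0 0 0], max=2
Drop 2: T rot3 at col 4 lands with bottom-row=0; cleared 0 line(s) (total 0); column heights now [2 2 2 0 2 3], max=3
Drop 3: S rot2 at col 3 lands with bottom-row=2; cleared 0 line(s) (total 0); column heights now [2 2 2 3 4 4], max=4

Answer: 2 2 2 3 4 4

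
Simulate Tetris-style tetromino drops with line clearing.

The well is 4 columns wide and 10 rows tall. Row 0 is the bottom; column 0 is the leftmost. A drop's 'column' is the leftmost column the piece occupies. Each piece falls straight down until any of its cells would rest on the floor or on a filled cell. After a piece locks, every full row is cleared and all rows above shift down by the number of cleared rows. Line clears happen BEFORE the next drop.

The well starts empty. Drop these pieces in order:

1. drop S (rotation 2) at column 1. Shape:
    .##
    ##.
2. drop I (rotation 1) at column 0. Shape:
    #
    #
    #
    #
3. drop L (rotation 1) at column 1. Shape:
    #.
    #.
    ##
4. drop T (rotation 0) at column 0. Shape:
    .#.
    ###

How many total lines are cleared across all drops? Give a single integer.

Drop 1: S rot2 at col 1 lands with bottom-row=0; cleared 0 line(s) (total 0); column heights now [0 1 2 2], max=2
Drop 2: I rot1 at col 0 lands with bottom-row=0; cleared 0 line(s) (total 0); column heights now [4 1 2 2], max=4
Drop 3: L rot1 at col 1 lands with bottom-row=2; cleared 0 line(s) (total 0); column heights now [4 5 3 2], max=5
Drop 4: T rot0 at col 0 lands with bottom-row=5; cleared 0 line(s) (total 0); column heights now [6 7 6 2], max=7

Answer: 0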